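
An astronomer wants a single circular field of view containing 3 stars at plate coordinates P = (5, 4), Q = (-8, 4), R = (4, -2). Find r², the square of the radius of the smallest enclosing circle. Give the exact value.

Side lengths²: PQ² = 169, PR² = 37, QR² = 180.
Since QR² = 180 < 169 + 37 = 206, the triangle is acute, so the smallest enclosing circle is the circumcircle.
Circumcentre = (-1.5, 2), r² = 46.25.

46.25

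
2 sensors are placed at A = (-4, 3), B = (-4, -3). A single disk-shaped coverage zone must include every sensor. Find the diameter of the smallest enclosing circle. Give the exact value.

6

The smallest circle enclosing two points has them as diameter endpoints.
Centre = midpoint = (-4, 0); r² = |AB|²/4 = 36/4 = 9.
Diameter = 2r = 2√9 = 6.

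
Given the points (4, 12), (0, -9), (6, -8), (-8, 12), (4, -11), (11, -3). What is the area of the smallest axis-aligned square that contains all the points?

The bounding box has width 19 and height 23.
An axis-aligned square enclosing the set must have side ≥ max(width, height).
So the minimum side is max(19, 23) = 23.
Area = 23² = 529.

529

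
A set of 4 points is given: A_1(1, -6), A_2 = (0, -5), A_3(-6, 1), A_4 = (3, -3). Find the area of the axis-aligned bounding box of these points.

x ranges over [-6, 3], width 9.
y ranges over [-6, 1], height 7.
Area = 9 × 7 = 63.

63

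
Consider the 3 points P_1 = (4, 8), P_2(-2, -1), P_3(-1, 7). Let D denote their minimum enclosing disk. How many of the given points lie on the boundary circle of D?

Side lengths²: P_1P_2² = 117, P_1P_3² = 26, P_2P_3² = 65.
Since P_1P_2² = 117 ≥ 65 + 26 = 91, the angle opposite P_1P_2 is not acute, so the smallest enclosing circle has P_1P_2 as diameter.
Centre = midpoint of P_1P_2 = (1, 3.5), r² = 117/4 = 29.25.
The points at distance exactly r from the centre are P_1, P_2 — 2 points.

2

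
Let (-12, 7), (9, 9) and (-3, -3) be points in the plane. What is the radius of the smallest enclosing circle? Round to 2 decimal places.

10.56

Call the three points A, B, C in the order given.
Side lengths²: AB² = 445, AC² = 181, BC² = 288.
Since AB² = 445 < 288 + 181 = 469, the triangle is acute, so the smallest enclosing circle is the circumcircle.
Circumcentre = (-55/38, 283/38), r² = 80545/722.
r = √(80545/722) ≈ 10.56.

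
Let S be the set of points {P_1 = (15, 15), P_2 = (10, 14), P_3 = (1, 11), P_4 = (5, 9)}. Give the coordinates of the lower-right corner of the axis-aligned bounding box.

(15, 9)

x-range [1, 15], y-range [9, 15].
The lower-right corner is (15, 9).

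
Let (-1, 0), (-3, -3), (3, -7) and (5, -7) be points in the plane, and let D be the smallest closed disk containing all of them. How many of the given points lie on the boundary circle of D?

3

By Welzl's lemma the MEC is supported by two points (diametrically opposite) or three points (on a circumcircle).
The minimum enclosing circle is determined by three boundary points: (-1, 0), (-3, -3), (5, -7).
Their circumcentre is (1.5625, -3.875) with r² = 21.58203125.
The farthest remaining point (3, -7) is at distance² 11.83203125 ≤ 21.58203125.
The points at distance exactly r from the centre are (-1, 0), (-3, -3), (5, -7) — 3 points.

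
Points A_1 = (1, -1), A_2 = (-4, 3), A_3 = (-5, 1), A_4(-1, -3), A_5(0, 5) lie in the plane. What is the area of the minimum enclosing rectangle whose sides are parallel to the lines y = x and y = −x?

40.5

In coordinates u = x + y, v = x − y the rectangle is axis-aligned; the map (x,y)→(u,v) scales areas by 2.
u-values: 0, -1, -4, -4, 5; range = 5 − (-4) = 9.
v-values: 2, -7, -6, 2, -5; range = 2 − (-7) = 9.
Area = (9 × 9) / 2 = 40.5.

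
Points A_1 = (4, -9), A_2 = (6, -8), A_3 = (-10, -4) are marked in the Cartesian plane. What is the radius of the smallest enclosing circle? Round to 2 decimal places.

8.25

Side lengths²: A_1A_2² = 5, A_1A_3² = 221, A_2A_3² = 272.
Since A_2A_3² = 272 ≥ 221 + 5 = 226, the angle opposite A_2A_3 is not acute, so the smallest enclosing circle has A_2A_3 as diameter.
Centre = midpoint of A_2A_3 = (-2, -6), r² = 272/4 = 68.
r = √68 ≈ 8.25.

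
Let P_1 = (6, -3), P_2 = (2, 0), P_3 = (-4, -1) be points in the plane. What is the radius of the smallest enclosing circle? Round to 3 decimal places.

Side lengths²: P_1P_2² = 25, P_1P_3² = 104, P_2P_3² = 37.
Since P_1P_3² = 104 ≥ 37 + 25 = 62, the angle opposite P_1P_3 is not acute, so the smallest enclosing circle has P_1P_3 as diameter.
Centre = midpoint of P_1P_3 = (1, -2), r² = 104/4 = 26.
r = √26 ≈ 5.099.

5.099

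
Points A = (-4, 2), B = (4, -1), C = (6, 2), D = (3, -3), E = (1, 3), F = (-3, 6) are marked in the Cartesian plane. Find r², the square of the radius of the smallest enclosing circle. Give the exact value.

21437/722

The minimum enclosing circle of a finite set is fixed by two of the points (as a diameter) or three (as a circumcircle).
The minimum enclosing circle is determined by three boundary points: C, D, F.
Their circumcentre is (21/38, 71/38) with r² = 21437/722.
The farthest remaining point A is at distance² 14977/722 ≤ 21437/722.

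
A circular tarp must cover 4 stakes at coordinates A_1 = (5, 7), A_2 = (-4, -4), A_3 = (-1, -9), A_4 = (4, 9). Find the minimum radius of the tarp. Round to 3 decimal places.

9.341

By Welzl's lemma the MEC is supported by two points (diametrically opposite) or three points (on a circumcircle).
The farthest pair is A_3–A_4 with squared distance 349. The circle on this segment as diameter has centre (1.5, 0) and r² = 349/4 = 87.25.
Check A_1: distance² to centre = 61.25 ≤ 87.25, so it lies inside.
All remaining points lie in this disk, and no smaller disk contains both endpoints, so this is the minimum enclosing circle.
r = √(87.25) ≈ 9.341.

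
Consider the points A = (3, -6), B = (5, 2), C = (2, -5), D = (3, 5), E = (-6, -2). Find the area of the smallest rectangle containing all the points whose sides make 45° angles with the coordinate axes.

In coordinates u = x + y, v = x − y the rectangle is axis-aligned; the map (x,y)→(u,v) scales areas by 2.
u-values: -3, 7, -3, 8, -8; range = 8 − (-8) = 16.
v-values: 9, 3, 7, -2, -4; range = 9 − (-4) = 13.
Area = (16 × 13) / 2 = 104.

104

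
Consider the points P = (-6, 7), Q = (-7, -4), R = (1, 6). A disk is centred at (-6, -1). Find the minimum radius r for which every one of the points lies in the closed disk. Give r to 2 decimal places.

9.90

The required radius is the distance from (-6, -1) to the farthest point.
Squared distances: 64, 10, 98.
Maximum is 98, attained at R.
r = √98 ≈ 9.90.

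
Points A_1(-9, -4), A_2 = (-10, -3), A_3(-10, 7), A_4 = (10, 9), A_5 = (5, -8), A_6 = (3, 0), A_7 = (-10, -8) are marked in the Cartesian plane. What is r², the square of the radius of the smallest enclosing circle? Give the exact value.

172.25

A smallest enclosing disk is always determined by at most three of the input points on its boundary.
The farthest pair is A_4–A_7 with squared distance 689. The circle on this segment as diameter has centre (0, 0.5) and r² = 689/4 = 172.25.
Check A_1: distance² to centre = 101.25 ≤ 172.25, so it lies inside.
All remaining points lie in this disk, and no smaller disk contains both endpoints, so this is the minimum enclosing circle.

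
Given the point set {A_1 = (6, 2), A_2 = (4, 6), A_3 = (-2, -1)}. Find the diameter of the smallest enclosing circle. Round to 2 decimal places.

Side lengths²: A_1A_2² = 20, A_1A_3² = 73, A_2A_3² = 85.
Since A_2A_3² = 85 < 73 + 20 = 93, the triangle is acute, so the smallest enclosing circle is the circumcircle.
Circumcentre = (26/19, 83/38), r² = 31025/1444.
Diameter = 2r = 2√(31025/1444) ≈ 9.27.

9.27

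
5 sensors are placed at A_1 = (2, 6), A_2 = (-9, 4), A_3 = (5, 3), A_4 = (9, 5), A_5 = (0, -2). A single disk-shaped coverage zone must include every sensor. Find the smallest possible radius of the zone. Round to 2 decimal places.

9.01

By Welzl's lemma the MEC is supported by two points (diametrically opposite) or three points (on a circumcircle).
The farthest pair is A_2–A_4 with squared distance 325. The circle on this segment as diameter has centre (0, 4.5) and r² = 325/4 = 81.25.
Check A_1: distance² to centre = 6.25 ≤ 81.25, so it lies inside.
All remaining points lie in this disk, and no smaller disk contains both endpoints, so this is the minimum enclosing circle.
r = √(81.25) ≈ 9.01.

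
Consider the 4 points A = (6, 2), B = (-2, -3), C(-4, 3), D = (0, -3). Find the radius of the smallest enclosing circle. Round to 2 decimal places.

A smallest enclosing disk is always determined by at most three of the input points on its boundary.
The minimum enclosing circle is determined by three boundary points: A, B, C.
Their circumcentre is (51/58, 75/58) with r² = 44945/1682.
The farthest remaining point D is at distance² 32301/1682 ≤ 44945/1682.
r = √(44945/1682) ≈ 5.17.

5.17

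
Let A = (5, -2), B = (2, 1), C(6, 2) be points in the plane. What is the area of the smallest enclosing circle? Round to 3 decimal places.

Side lengths²: AB² = 18, AC² = 17, BC² = 17.
Since AB² = 18 < 17 + 17 = 34, the triangle is acute, so the smallest enclosing circle is the circumcircle.
Circumcentre = (4.3, 0.3), r² = 5.78.
Area = π·r² = π·5.78 ≈ 18.158.

18.158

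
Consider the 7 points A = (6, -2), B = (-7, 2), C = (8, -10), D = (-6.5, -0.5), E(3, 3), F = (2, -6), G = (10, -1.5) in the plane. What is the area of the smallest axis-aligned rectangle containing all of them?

221

x ranges over [-7, 10], width 17.
y ranges over [-10, 3], height 13.
Area = 17 × 13 = 221.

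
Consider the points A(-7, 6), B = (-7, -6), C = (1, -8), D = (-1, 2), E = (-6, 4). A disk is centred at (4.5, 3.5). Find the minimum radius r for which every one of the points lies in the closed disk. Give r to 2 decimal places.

14.92

The required radius is the distance from (4.5, 3.5) to the farthest point.
Squared distances: 138.5, 222.5, 144.5, 32.5, 110.5.
Maximum is 222.5, attained at B.
r = √(222.5) ≈ 14.92.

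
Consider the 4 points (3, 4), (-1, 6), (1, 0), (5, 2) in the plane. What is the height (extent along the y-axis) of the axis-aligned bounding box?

max y = 6, min y = 0, so height = 6.

6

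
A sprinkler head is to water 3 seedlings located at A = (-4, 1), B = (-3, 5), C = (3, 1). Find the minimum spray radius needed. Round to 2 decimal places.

Side lengths²: AB² = 17, AC² = 49, BC² = 52.
Since BC² = 52 < 49 + 17 = 66, the triangle is acute, so the smallest enclosing circle is the circumcircle.
Circumcentre = (-0.5, 2.25), r² = 13.8125.
r = √(13.8125) ≈ 3.72.

3.72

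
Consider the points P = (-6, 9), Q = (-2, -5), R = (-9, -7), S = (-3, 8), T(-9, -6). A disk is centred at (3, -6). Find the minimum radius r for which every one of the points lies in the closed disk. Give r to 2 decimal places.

The required radius is the distance from (3, -6) to the farthest point.
Squared distances: 306, 26, 145, 232, 144.
Maximum is 306, attained at P.
r = √306 ≈ 17.49.

17.49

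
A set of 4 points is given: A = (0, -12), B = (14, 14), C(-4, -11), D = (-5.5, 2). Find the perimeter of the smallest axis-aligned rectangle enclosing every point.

Width = max x − min x = 14 − (-5.5) = 19.5.
Height = max y − min y = 14 − (-12) = 26.
Perimeter = 2(19.5 + 26) = 91.

91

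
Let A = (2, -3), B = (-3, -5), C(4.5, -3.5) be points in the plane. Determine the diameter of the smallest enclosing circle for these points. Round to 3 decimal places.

7.649

Side lengths²: AB² = 29, AC² = 6.5, BC² = 58.5.
Since BC² = 58.5 ≥ 29 + 6.5 = 35.5, the angle opposite BC is not acute, so the smallest enclosing circle has BC as diameter.
Centre = midpoint of BC = (0.75, -4.25), r² = 58.5/4 = 14.625.
Diameter = 2r = 2√(14.625) ≈ 7.649.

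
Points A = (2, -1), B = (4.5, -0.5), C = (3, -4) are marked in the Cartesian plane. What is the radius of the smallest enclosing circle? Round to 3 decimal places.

1.919

Side lengths²: AB² = 6.5, AC² = 10, BC² = 14.5.
Since BC² = 14.5 < 10 + 6.5 = 16.5, the triangle is acute, so the smallest enclosing circle is the circumcircle.
Circumcentre = (3.53125, -2.15625), r² = 3.681640625.
r = √(3.681640625) ≈ 1.919.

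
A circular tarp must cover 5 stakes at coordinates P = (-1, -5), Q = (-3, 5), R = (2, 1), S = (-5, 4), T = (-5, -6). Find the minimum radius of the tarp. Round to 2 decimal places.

5.62

The minimum enclosing circle is determined by three boundary points: Q, R, T.
Their circumcentre is (-61/18, -11/18) with r² = 5125/162.
The farthest remaining point P is at distance² 4045/162 ≤ 5125/162.
r = √(5125/162) ≈ 5.62.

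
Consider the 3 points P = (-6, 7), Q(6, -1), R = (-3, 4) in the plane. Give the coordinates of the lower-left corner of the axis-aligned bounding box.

(-6, -1)

x-range [-6, 6], y-range [-1, 7].
The lower-left corner is (-6, -1).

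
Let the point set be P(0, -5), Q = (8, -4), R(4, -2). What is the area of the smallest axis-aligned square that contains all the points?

The bounding box has width 8 and height 3.
An axis-aligned square enclosing the set must have side ≥ max(width, height).
So the minimum side is max(8, 3) = 8.
Area = 8² = 64.

64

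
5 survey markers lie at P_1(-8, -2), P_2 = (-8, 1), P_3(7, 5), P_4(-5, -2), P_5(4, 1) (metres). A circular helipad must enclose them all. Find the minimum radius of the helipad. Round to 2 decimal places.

8.28

The farthest pair is P_1–P_3 with squared distance 274. The circle on this segment as diameter has centre (-0.5, 1.5) and r² = 274/4 = 68.5.
Check P_2: distance² to centre = 56.5 ≤ 68.5, so it lies inside.
All remaining points lie in this disk, and no smaller disk contains both endpoints, so this is the minimum enclosing circle.
r = √(68.5) ≈ 8.28.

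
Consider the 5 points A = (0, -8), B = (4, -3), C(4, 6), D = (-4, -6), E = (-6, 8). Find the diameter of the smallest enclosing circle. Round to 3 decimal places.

17.144

A smallest enclosing disk is always determined by at most three of the input points on its boundary.
The minimum enclosing circle is determined by three boundary points: A, C, E.
Their circumcentre is (-87/37, 9/37) with r² = 100594/1369.
The farthest remaining point B is at distance² 69625/1369 ≤ 100594/1369.
Diameter = 2r = 2√(100594/1369) ≈ 17.144.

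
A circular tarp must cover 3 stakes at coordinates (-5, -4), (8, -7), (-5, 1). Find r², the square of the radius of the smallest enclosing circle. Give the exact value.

Call the three points A, B, C in the order given.
Side lengths²: AB² = 178, AC² = 25, BC² = 233.
Since BC² = 233 ≥ 178 + 25 = 203, the angle opposite BC is not acute, so the smallest enclosing circle has BC as diameter.
Centre = midpoint of BC = (1.5, -3), r² = 233/4 = 58.25.

58.25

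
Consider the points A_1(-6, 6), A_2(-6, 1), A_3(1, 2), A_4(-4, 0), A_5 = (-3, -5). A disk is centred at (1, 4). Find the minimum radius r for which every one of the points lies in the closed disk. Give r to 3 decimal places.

The required radius is the distance from (1, 4) to the farthest point.
Squared distances: 53, 58, 4, 41, 97.
Maximum is 97, attained at A_5.
r = √97 ≈ 9.849.

9.849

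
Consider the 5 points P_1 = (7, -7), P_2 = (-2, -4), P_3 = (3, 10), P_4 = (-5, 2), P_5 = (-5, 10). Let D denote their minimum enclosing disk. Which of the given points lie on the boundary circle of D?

A smallest enclosing disk is always determined by at most three of the input points on its boundary.
The farthest pair is P_1–P_5 with squared distance 433. The circle on this segment as diameter has centre (1, 1.5) and r² = 433/4 = 108.25.
Check P_2: distance² to centre = 39.25 ≤ 108.25, so it lies inside.
All remaining points lie in this disk, and no smaller disk contains both endpoints, so this is the minimum enclosing circle.
The points at distance exactly r from the centre are P_1, P_5 — 2 points.

P_1, P_5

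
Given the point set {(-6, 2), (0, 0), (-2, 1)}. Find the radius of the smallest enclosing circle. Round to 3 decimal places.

3.162

Call the three points A, B, C in the order given.
Side lengths²: AB² = 40, AC² = 17, BC² = 5.
Since AB² = 40 ≥ 17 + 5 = 22, the angle opposite AB is not acute, so the smallest enclosing circle has AB as diameter.
Centre = midpoint of AB = (-3, 1), r² = 40/4 = 10.
r = √10 ≈ 3.162.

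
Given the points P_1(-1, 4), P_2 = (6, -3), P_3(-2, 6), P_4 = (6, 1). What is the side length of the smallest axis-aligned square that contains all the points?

9

The bounding box has width 8 and height 9.
An axis-aligned square enclosing the set must have side ≥ max(width, height).
So the minimum side is max(8, 9) = 9.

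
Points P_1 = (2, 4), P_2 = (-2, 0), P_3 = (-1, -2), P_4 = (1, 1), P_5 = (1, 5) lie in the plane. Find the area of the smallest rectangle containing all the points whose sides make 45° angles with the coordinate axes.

22.5

In coordinates u = x + y, v = x − y the rectangle is axis-aligned; the map (x,y)→(u,v) scales areas by 2.
u-values: 6, -2, -3, 2, 6; range = 6 − (-3) = 9.
v-values: -2, -2, 1, 0, -4; range = 1 − (-4) = 5.
Area = (9 × 5) / 2 = 22.5.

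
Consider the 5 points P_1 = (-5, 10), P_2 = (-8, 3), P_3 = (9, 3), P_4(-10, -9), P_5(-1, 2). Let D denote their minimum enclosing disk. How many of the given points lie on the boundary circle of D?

3

A smallest enclosing disk is always determined by at most three of the input points on its boundary.
The minimum enclosing circle is determined by three boundary points: P_1, P_3, P_4.
Their circumcentre is (-151/86, -87/86) with r² = 487325/3698.
The farthest remaining point P_2 is at distance² 203697/3698 ≤ 487325/3698.
The points at distance exactly r from the centre are P_1, P_3, P_4 — 3 points.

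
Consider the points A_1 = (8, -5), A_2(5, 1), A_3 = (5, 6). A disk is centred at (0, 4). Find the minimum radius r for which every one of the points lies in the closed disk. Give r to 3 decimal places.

12.042

The required radius is the distance from (0, 4) to the farthest point.
Squared distances: 145, 34, 29.
Maximum is 145, attained at A_1.
r = √145 ≈ 12.042.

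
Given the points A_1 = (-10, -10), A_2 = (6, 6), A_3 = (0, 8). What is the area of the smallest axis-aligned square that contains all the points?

324

The bounding box has width 16 and height 18.
An axis-aligned square enclosing the set must have side ≥ max(width, height).
So the minimum side is max(16, 18) = 18.
Area = 18² = 324.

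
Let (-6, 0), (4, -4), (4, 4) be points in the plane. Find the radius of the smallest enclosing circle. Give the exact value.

5.8

Call the three points A, B, C in the order given.
Side lengths²: AB² = 116, AC² = 116, BC² = 64.
Since AC² = 116 < 116 + 64 = 180, the triangle is acute, so the smallest enclosing circle is the circumcircle.
Circumcentre = (-0.2, 0), r² = 33.64.
r = √(33.64) = 5.8.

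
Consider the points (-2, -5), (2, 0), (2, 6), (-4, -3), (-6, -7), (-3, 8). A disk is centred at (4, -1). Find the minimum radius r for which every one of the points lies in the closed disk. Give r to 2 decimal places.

11.66

The required radius is the distance from (4, -1) to the farthest point.
Squared distances: 52, 5, 53, 68, 136, 130.
Maximum is 136, attained at (-6, -7).
r = √136 ≈ 11.66.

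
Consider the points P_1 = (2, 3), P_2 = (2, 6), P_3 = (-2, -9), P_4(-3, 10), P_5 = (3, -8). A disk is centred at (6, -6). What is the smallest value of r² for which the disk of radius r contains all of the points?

The required radius is the distance from (6, -6) to the farthest point.
Squared distances: 97, 160, 73, 337, 13.
Maximum is 337, attained at P_4.

337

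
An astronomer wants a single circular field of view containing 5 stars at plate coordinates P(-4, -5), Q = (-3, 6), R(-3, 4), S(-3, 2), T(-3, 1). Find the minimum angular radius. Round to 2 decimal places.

5.52

The farthest pair is P–Q with squared distance 122. The circle on this segment as diameter has centre (-3.5, 0.5) and r² = 122/4 = 30.5.
Check R: distance² to centre = 12.5 ≤ 30.5, so it lies inside.
All remaining points lie in this disk, and no smaller disk contains both endpoints, so this is the minimum enclosing circle.
r = √(30.5) ≈ 5.52.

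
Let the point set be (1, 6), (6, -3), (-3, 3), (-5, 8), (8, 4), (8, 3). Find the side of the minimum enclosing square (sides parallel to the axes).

The bounding box has width 13 and height 11.
An axis-aligned square enclosing the set must have side ≥ max(width, height).
So the minimum side is max(13, 11) = 13.

13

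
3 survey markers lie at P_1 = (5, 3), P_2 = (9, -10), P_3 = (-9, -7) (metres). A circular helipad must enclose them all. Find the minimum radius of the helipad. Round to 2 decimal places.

Side lengths²: P_1P_2² = 185, P_1P_3² = 296, P_2P_3² = 333.
Since P_2P_3² = 333 < 296 + 185 = 481, the triangle is acute, so the smallest enclosing circle is the circumcircle.
Circumcentre = (0.5, -5.5), r² = 92.5.
r = √(92.5) ≈ 9.62.

9.62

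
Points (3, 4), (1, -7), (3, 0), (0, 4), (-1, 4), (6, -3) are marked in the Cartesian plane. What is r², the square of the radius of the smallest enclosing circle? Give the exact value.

A smallest enclosing disk is always determined by at most three of the input points on its boundary.
The minimum enclosing circle is determined by three boundary points: (3, 4), (1, -7), (-1, 4).
Their circumcentre is (1, -29/22) with r² = 15625/484.
The farthest remaining point (0, 4) is at distance² 14173/484 ≤ 15625/484.

15625/484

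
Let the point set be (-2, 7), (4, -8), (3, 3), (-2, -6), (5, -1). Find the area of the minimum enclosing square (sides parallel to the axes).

The bounding box has width 7 and height 15.
An axis-aligned square enclosing the set must have side ≥ max(width, height).
So the minimum side is max(7, 15) = 15.
Area = 15² = 225.

225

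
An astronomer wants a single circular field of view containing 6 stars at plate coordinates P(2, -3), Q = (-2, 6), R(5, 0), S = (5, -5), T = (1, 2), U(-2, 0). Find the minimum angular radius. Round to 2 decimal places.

6.52

The farthest pair is Q–S with squared distance 170. The circle on this segment as diameter has centre (1.5, 0.5) and r² = 170/4 = 42.5.
Check P: distance² to centre = 12.5 ≤ 42.5, so it lies inside.
All remaining points lie in this disk, and no smaller disk contains both endpoints, so this is the minimum enclosing circle.
r = √(42.5) ≈ 6.52.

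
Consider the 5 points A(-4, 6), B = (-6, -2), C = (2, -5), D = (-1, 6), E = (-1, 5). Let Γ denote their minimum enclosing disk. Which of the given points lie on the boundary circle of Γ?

The farthest pair is A–C with squared distance 157. The circle on this segment as diameter has centre (-1, 0.5) and r² = 157/4 = 39.25.
Check B: distance² to centre = 31.25 ≤ 39.25, so it lies inside.
All remaining points lie in this disk, and no smaller disk contains both endpoints, so this is the minimum enclosing circle.
The points at distance exactly r from the centre are A, C — 2 points.

A, C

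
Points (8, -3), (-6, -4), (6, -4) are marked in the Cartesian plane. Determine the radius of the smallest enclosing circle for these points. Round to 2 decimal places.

7.02

Call the three points A, B, C in the order given.
Side lengths²: AB² = 197, AC² = 5, BC² = 144.
Since AB² = 197 ≥ 144 + 5 = 149, the angle opposite AB is not acute, so the smallest enclosing circle has AB as diameter.
Centre = midpoint of AB = (1, -3.5), r² = 197/4 = 49.25.
r = √(49.25) ≈ 7.02.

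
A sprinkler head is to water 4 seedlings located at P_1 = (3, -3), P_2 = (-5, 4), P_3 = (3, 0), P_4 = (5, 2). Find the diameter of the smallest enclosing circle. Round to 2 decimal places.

10.81

By Welzl's lemma the MEC is supported by two points (diametrically opposite) or three points (on a circumcircle).
The minimum enclosing circle is determined by three boundary points: P_1, P_2, P_4.
Their circumcentre is (-19/54, 67/54) with r² = 42601/1458.
The farthest remaining point P_3 is at distance² 18625/1458 ≤ 42601/1458.
Diameter = 2r = 2√(42601/1458) ≈ 10.81.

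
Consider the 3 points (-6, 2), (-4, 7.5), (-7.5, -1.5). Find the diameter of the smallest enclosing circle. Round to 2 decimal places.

Call the three points A, B, C in the order given.
Side lengths²: AB² = 34.25, AC² = 14.5, BC² = 93.25.
Since BC² = 93.25 ≥ 34.25 + 14.5 = 48.75, the angle opposite BC is not acute, so the smallest enclosing circle has BC as diameter.
Centre = midpoint of BC = (-5.75, 3), r² = 93.25/4 = 23.3125.
Diameter = 2r = 2√(23.3125) ≈ 9.66.

9.66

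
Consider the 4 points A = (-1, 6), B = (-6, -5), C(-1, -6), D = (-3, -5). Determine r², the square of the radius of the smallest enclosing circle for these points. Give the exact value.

37.96

The minimum enclosing circle of a finite set is fixed by two of the points (as a diameter) or three (as a circumcircle).
The minimum enclosing circle is determined by three boundary points: A, B, C.
Their circumcentre is (-2.4, 0) with r² = 37.96.
The farthest remaining point D is at distance² 25.36 ≤ 37.96.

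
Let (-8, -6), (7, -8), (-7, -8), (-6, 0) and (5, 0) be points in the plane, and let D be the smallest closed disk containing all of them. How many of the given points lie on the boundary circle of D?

A smallest enclosing disk is always determined by at most three of the input points on its boundary.
The minimum enclosing circle is determined by three boundary points: (-8, -6), (7, -8), (-6, 0).
Their circumcentre is (-25/94, -493/94) with r² = 266785/4418.
The farthest remaining point (5, 0) is at distance² 244037/4418 ≤ 266785/4418.
The points at distance exactly r from the centre are (-8, -6), (7, -8), (-6, 0) — 3 points.

3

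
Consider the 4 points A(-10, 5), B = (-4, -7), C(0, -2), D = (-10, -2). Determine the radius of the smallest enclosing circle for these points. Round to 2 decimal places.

By Welzl's lemma the MEC is supported by two points (diametrically opposite) or three points (on a circumcircle).
The minimum enclosing circle is determined by three boundary points: A, B, C.
Their circumcentre is (-86/13, -21/26) with r² = 30545/676.
The farthest remaining point D is at distance² 8705/676 ≤ 30545/676.
r = √(30545/676) ≈ 6.72.

6.72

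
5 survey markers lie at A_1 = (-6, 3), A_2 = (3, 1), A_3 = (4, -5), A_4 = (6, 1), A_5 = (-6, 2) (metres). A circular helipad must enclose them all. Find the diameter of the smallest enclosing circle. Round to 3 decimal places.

By Welzl's lemma the MEC is supported by two points (diametrically opposite) or three points (on a circumcircle).
The minimum enclosing circle is determined by three boundary points: A_1, A_3, A_4.
Their circumcentre is (-7/19, -4/19) with r² = 15170/361.
The farthest remaining point A_5 is at distance² 13213/361 ≤ 15170/361.
Diameter = 2r = 2√(15170/361) ≈ 12.965.

12.965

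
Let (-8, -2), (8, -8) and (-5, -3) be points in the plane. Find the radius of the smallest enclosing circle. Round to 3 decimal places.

Call the three points A, B, C in the order given.
Side lengths²: AB² = 292, AC² = 10, BC² = 194.
Since AB² = 292 ≥ 194 + 10 = 204, the angle opposite AB is not acute, so the smallest enclosing circle has AB as diameter.
Centre = midpoint of AB = (0, -5), r² = 292/4 = 73.
r = √73 ≈ 8.544.

8.544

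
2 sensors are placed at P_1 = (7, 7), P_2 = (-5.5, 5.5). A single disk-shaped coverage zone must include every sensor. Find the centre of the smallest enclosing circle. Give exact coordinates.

The smallest circle enclosing two points has them as diameter endpoints.
Centre = midpoint = (0.75, 6.25); r² = |P_1P_2|²/4 = 158.5/4 = 39.625.
Centre = (0.75, 6.25).

(0.75, 6.25)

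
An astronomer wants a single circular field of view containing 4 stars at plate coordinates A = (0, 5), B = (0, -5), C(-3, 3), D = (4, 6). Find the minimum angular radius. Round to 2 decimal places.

5.85

The farthest pair is B–D with squared distance 137. The circle on this segment as diameter has centre (2, 0.5) and r² = 137/4 = 34.25.
Check A: distance² to centre = 24.25 ≤ 34.25, so it lies inside.
All remaining points lie in this disk, and no smaller disk contains both endpoints, so this is the minimum enclosing circle.
r = √(34.25) ≈ 5.85.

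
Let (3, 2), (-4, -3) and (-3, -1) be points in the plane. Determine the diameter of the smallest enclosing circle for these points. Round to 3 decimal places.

Call the three points A, B, C in the order given.
Side lengths²: AB² = 74, AC² = 45, BC² = 5.
Since AB² = 74 ≥ 45 + 5 = 50, the angle opposite AB is not acute, so the smallest enclosing circle has AB as diameter.
Centre = midpoint of AB = (-0.5, -0.5), r² = 74/4 = 18.5.
Diameter = 2r = 2√(18.5) ≈ 8.602.

8.602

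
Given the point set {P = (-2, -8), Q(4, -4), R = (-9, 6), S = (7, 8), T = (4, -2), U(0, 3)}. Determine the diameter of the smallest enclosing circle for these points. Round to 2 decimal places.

A smallest enclosing disk is always determined by at most three of the input points on its boundary.
The minimum enclosing circle is determined by three boundary points: P, R, S.
Their circumcentre is (-11/34, 27/17) with r² = 109525/1156.
The farthest remaining point Q is at distance² 57709/1156 ≤ 109525/1156.
Diameter = 2r = 2√(109525/1156) ≈ 19.47.

19.47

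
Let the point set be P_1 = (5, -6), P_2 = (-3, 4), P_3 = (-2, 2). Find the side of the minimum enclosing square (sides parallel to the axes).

The bounding box has width 8 and height 10.
An axis-aligned square enclosing the set must have side ≥ max(width, height).
So the minimum side is max(8, 10) = 10.

10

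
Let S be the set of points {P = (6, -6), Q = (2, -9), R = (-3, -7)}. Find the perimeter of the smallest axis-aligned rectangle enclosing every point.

Width = max x − min x = 6 − (-3) = 9.
Height = max y − min y = -6 − (-9) = 3.
Perimeter = 2(9 + 3) = 24.

24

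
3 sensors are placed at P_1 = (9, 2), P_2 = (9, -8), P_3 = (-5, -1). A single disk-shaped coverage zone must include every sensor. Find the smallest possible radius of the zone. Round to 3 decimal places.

8.004

Side lengths²: P_1P_2² = 100, P_1P_3² = 205, P_2P_3² = 245.
Since P_2P_3² = 245 < 205 + 100 = 305, the triangle is acute, so the smallest enclosing circle is the circumcircle.
Circumcentre = (2.75, -3), r² = 64.0625.
r = √(64.0625) ≈ 8.004.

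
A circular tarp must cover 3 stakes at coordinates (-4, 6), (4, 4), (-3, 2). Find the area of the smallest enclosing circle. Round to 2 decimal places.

Call the three points A, B, C in the order given.
Side lengths²: AB² = 68, AC² = 17, BC² = 53.
Since AB² = 68 < 53 + 17 = 70, the triangle is acute, so the smallest enclosing circle is the circumcircle.
Circumcentre = (-1/30, 73/15), r² = 15317/900.
Area = π·r² = π·15317/900 ≈ 53.47.

53.47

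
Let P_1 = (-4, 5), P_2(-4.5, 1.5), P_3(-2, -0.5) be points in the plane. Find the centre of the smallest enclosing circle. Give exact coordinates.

Side lengths²: P_1P_2² = 12.5, P_1P_3² = 34.25, P_2P_3² = 10.25.
Since P_1P_3² = 34.25 ≥ 12.5 + 10.25 = 22.75, the angle opposite P_1P_3 is not acute, so the smallest enclosing circle has P_1P_3 as diameter.
Centre = midpoint of P_1P_3 = (-3, 2.25), r² = 34.25/4 = 8.5625.
Centre = (-3, 2.25).

(-3, 2.25)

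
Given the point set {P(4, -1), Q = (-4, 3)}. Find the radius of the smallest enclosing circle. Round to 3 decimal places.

The smallest circle enclosing two points has them as diameter endpoints.
Centre = midpoint = (0, 1); r² = |PQ|²/4 = 80/4 = 20.
r = √20 ≈ 4.472.

4.472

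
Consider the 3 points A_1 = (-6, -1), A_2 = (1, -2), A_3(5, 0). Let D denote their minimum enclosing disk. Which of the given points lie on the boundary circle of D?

A_1, A_3

Side lengths²: A_1A_2² = 50, A_1A_3² = 122, A_2A_3² = 20.
Since A_1A_3² = 122 ≥ 50 + 20 = 70, the angle opposite A_1A_3 is not acute, so the smallest enclosing circle has A_1A_3 as diameter.
Centre = midpoint of A_1A_3 = (-0.5, -0.5), r² = 122/4 = 30.5.
The points at distance exactly r from the centre are A_1, A_3 — 2 points.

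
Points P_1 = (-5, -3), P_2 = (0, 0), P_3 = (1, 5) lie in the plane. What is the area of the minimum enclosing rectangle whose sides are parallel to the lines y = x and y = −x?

28

In coordinates u = x + y, v = x − y the rectangle is axis-aligned; the map (x,y)→(u,v) scales areas by 2.
u-values: -8, 0, 6; range = 6 − (-8) = 14.
v-values: -2, 0, -4; range = 0 − (-4) = 4.
Area = (14 × 4) / 2 = 28.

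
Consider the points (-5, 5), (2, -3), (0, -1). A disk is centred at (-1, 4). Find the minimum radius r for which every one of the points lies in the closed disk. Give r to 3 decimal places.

7.616

The required radius is the distance from (-1, 4) to the farthest point.
Squared distances: 17, 58, 26.
Maximum is 58, attained at (2, -3).
r = √58 ≈ 7.616.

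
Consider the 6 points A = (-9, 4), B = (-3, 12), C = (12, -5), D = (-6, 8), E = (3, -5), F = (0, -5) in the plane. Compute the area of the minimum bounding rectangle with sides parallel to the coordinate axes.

357

x ranges over [-9, 12], width 21.
y ranges over [-5, 12], height 17.
Area = 21 × 17 = 357.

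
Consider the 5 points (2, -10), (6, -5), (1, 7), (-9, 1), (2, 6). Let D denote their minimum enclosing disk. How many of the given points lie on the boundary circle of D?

3

The minimum enclosing circle of a finite set is fixed by two of the points (as a diameter) or three (as a circumcircle).
The minimum enclosing circle is determined by three boundary points: (2, -10), (1, 7), (-9, 1).
Their circumcentre is (-0.625, -1.625) with r² = 77.03125.
The farthest remaining point (2, 6) is at distance² 65.03125 ≤ 77.03125.
The points at distance exactly r from the centre are (2, -10), (1, 7), (-9, 1) — 3 points.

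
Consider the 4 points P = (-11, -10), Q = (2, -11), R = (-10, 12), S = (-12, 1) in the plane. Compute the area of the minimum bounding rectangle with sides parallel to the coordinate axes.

322

x ranges over [-12, 2], width 14.
y ranges over [-11, 12], height 23.
Area = 14 × 23 = 322.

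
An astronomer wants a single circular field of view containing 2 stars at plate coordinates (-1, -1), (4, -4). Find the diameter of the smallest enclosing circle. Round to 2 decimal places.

The smallest circle enclosing two points has them as diameter endpoints.
Centre = midpoint = (1.5, -2.5); r² = |(-1, -1)−(4, -4)|²/4 = 34/4 = 8.5.
Diameter = 2r = 2√(8.5) ≈ 5.83.

5.83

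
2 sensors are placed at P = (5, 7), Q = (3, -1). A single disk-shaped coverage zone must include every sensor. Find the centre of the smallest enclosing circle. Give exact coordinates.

(4, 3)

The smallest circle enclosing two points has them as diameter endpoints.
Centre = midpoint = (4, 3); r² = |PQ|²/4 = 68/4 = 17.
Centre = (4, 3).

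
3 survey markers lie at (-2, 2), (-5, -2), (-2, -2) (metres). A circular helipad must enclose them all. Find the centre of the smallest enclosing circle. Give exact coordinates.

(-3.5, 0)

Call the three points A, B, C in the order given.
Side lengths²: AB² = 25, AC² = 16, BC² = 9.
Since AB² = 25 ≥ 16 + 9 = 25, the angle opposite AB is not acute, so the smallest enclosing circle has AB as diameter.
Centre = midpoint of AB = (-3.5, 0), r² = 25/4 = 6.25.
Centre = (-3.5, 0).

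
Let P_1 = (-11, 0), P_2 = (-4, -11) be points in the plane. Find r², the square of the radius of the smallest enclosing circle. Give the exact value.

The smallest circle enclosing two points has them as diameter endpoints.
Centre = midpoint = (-7.5, -5.5); r² = |P_1P_2|²/4 = 170/4 = 42.5.

42.5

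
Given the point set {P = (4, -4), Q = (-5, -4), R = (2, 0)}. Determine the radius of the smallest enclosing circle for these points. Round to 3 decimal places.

Side lengths²: PQ² = 81, PR² = 20, QR² = 65.
Since PQ² = 81 < 65 + 20 = 85, the triangle is acute, so the smallest enclosing circle is the circumcircle.
Circumcentre = (-0.5, -3.75), r² = 20.3125.
r = √(20.3125) ≈ 4.507.

4.507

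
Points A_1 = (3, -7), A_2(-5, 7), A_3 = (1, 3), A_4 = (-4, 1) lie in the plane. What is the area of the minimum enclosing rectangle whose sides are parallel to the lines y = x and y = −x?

In coordinates u = x + y, v = x − y the rectangle is axis-aligned; the map (x,y)→(u,v) scales areas by 2.
u-values: -4, 2, 4, -3; range = 4 − (-4) = 8.
v-values: 10, -12, -2, -5; range = 10 − (-12) = 22.
Area = (8 × 22) / 2 = 88.

88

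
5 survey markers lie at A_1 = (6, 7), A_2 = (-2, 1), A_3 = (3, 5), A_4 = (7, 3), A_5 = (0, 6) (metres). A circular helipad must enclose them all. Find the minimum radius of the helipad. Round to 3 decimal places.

By Welzl's lemma the MEC is supported by two points (diametrically opposite) or three points (on a circumcircle).
The minimum enclosing circle is determined by three boundary points: A_1, A_2, A_4.
Their circumcentre is (79/38, 74/19) with r² = 36125/1444.
The farthest remaining point A_5 is at distance² 12641/1444 ≤ 36125/1444.
r = √(36125/1444) ≈ 5.002.

5.002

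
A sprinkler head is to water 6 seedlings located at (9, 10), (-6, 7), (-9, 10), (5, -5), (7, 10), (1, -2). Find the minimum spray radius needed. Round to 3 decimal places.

10.618

The minimum enclosing circle is determined by three boundary points: (9, 10), (-9, 10), (5, -5).
Their circumcentre is (0, 131/30) with r² = 101461/900.
The farthest remaining point (7, 10) is at distance² 72661/900 ≤ 101461/900.
r = √(101461/900) ≈ 10.618.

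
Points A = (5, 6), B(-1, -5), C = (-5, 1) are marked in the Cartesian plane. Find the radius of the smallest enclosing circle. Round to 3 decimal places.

6.314

Side lengths²: AB² = 157, AC² = 125, BC² = 52.
Since AB² = 157 < 125 + 52 = 177, the triangle is acute, so the smallest enclosing circle is the circumcircle.
Circumcentre = (1.3125, 0.875), r² = 39.86328125.
r = √(39.86328125) ≈ 6.314.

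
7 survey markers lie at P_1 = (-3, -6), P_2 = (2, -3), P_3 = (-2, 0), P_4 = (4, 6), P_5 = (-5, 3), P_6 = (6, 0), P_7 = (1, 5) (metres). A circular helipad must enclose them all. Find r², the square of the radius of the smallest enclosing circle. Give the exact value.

The minimum enclosing circle of a finite set is fixed by two of the points (as a diameter) or three (as a circumcircle).
The farthest pair is P_1–P_4 with squared distance 193. The circle on this segment as diameter has centre (0.5, 0) and r² = 193/4 = 48.25.
Check P_2: distance² to centre = 11.25 ≤ 48.25, so it lies inside.
All remaining points lie in this disk, and no smaller disk contains both endpoints, so this is the minimum enclosing circle.

48.25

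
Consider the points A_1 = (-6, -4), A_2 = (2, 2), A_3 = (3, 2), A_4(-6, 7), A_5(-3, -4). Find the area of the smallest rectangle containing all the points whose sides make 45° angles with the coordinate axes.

105

In coordinates u = x + y, v = x − y the rectangle is axis-aligned; the map (x,y)→(u,v) scales areas by 2.
u-values: -10, 4, 5, 1, -7; range = 5 − (-10) = 15.
v-values: -2, 0, 1, -13, 1; range = 1 − (-13) = 14.
Area = (15 × 14) / 2 = 105.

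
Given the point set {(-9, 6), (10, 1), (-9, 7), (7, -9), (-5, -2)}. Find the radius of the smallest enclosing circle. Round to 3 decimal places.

The minimum enclosing circle of a finite set is fixed by two of the points (as a diameter) or three (as a circumcircle).
The farthest pair is (-9, 7)–(7, -9) with squared distance 512. The circle on this segment as diameter has centre (-1, -1) and r² = 512/4 = 128.
Check (-9, 6): distance² to centre = 113 ≤ 128, so it lies inside.
All remaining points lie in this disk, and no smaller disk contains both endpoints, so this is the minimum enclosing circle.
r = √128 ≈ 11.314.

11.314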